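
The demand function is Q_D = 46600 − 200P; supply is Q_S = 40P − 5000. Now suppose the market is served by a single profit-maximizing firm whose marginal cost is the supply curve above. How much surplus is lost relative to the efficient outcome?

3967.35

In inverse form: demand P = 233 − 0.005Q, supply P = 125 + 0.025Q.
Competitive equilibrium: 233 − 0.005Q = 125 + 0.025Q → Q* = 3600, P* = 215.
Marginal revenue: MR = 233 − 0.01Q. Set MR = MC: 233 − 0.01Q = 125 + 0.025Q → Q_m = 3085.71429.
Price P_m = 233 − 0.005·3085.71429 = 217.57143; MC(Q_m) = 125 + 0.025·3085.71429 = 202.14286.
Competitive Q* = 3600, so ΔQ = 514.28571; wedge = 217.57143 − 202.14286 = 15.42857.
DWL = ½ × 514.28571 × 15.42857 = 3967.35.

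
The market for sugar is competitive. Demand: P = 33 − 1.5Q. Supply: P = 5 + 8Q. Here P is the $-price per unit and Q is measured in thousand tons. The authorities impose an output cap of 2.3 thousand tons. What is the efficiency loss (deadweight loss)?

$1.99 thousand

Competitive equilibrium: 33 − 1.5Q = 5 + 8Q → Q* = 2.9474, P* = 28.5789.
At Q = 2.3: demand price = 33 − 1.5·2.3 = 29.55; supply price = 5 + 8·2.3 = 23.4.
ΔQ = 2.9474 − 2.3 = 0.6474; wedge = 29.55 − 23.4 = 6.15.
Deadweight loss = ½ × 0.6474 × 6.15 = $1.99 thousand.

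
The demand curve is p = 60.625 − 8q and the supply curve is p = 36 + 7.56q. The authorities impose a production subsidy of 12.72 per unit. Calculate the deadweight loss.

Competitive equilibrium: 60.625 − 8q = 36 + 7.56q → q* = 1.5826, p* = 47.9643.
The subsidy lowers effective supply by 12.72: p = 23.28 + 7.56q.
New quantity: 60.625 − 8q = 23.28 + 7.56q → q' = 2.4001.
Overproduction Δq = 2.4001 − 1.5826 = 0.8175; wedge = subsidy = 12.72.
Welfare loss = ½ × 0.8175 × 12.72 = 5.20.

5.20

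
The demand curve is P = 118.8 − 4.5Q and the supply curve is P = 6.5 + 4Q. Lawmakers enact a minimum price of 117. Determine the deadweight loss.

Competitive equilibrium: 118.8 − 4.5Q = 6.5 + 4Q → Q* = 13.2118, P* = 59.3471.
At the floor P = 117, quantity demanded = (118.8 − 117)/4.5 = 0.4.
Sellers' marginal cost at Q' = 0.4: 6.5 + 4·0.4 = 8.1.
ΔQ = 13.2118 − 0.4 = 12.8118; wedge = 117 − 8.1 = 108.9.
Deadweight loss = ½ × 12.8118 × 108.9 = 697.60.

697.60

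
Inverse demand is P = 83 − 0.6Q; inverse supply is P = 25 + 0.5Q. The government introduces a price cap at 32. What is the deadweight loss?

Competitive equilibrium: 83 − 0.6Q = 25 + 0.5Q → Q* = 52.7273, P* = 51.3636.
At the ceiling P = 32, quantity supplied = (32 − 25)/0.5 = 14.
Willingness to pay at Q' = 14: 83 − 0.6·14 = 74.6.
ΔQ = 52.7273 − 14 = 38.7273; wedge = 74.6 − 32 = 42.6.
Welfare loss = ½ × 38.7273 × 42.6 = 824.89.

824.89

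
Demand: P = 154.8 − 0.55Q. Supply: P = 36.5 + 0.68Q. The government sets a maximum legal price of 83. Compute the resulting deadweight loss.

Competitive equilibrium: 154.8 − 0.55Q = 36.5 + 0.68Q → Q* = 96.1789, P* = 101.9016.
At the ceiling P = 83, quantity supplied = (83 − 36.5)/0.68 = 68.3824.
Willingness to pay at Q' = 68.3824: 154.8 − 0.55·68.3824 = 117.1897.
ΔQ = 96.1789 − 68.3824 = 27.7965; wedge = 117.1897 − 83 = 34.1897.
The triangle = ½ × 27.7965 × 34.1897 = 475.18.

475.18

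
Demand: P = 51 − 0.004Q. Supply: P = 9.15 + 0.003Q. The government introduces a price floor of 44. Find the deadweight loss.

Competitive equilibrium: 51 − 0.004Q = 9.15 + 0.003Q → Q* = 5978.5714, P* = 27.0857.
At the floor P = 44, quantity demanded = (51 − 44)/0.004 = 1750.
Sellers' marginal cost at Q' = 1750: 9.15 + 0.003·1750 = 14.4.
ΔQ = 5978.5714 − 1750 = 4228.5714; wedge = 44 − 14.4 = 29.6.
The triangle = ½ × 4228.5714 × 29.6 = 62582.86.

62582.86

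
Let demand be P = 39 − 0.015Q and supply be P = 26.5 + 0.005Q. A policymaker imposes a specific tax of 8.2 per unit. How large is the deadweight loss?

Competitive equilibrium: 39 − 0.015Q = 26.5 + 0.005Q → Q* = 625, P* = 29.625.
With the tax, the buyer price exceeds the seller price by 8.2: (39 − 0.015Q) − (26.5 + 0.005Q) = 8.2 → Q' = 215.
ΔQ = 625 − 215 = 410; the wedge equals the tax, 8.2.
DWL = ½ × 410 × 8.2 = 1681.

1681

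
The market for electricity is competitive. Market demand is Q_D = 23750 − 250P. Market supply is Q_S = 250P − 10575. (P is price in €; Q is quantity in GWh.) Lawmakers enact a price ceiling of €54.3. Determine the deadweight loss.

In inverse form: demand P = 95 − 0.004Q, supply P = 42.3 + 0.004Q.
Competitive equilibrium: 95 − 0.004Q = 42.3 + 0.004Q → Q* = 6587.5, P* = 68.65.
At the ceiling P = 54.3, quantity supplied = (54.3 − 42.3)/0.004 = 3000.
Willingness to pay at Q' = 3000: 95 − 0.004·3000 = 83.
ΔQ = 6587.5 − 3000 = 3587.5; wedge = 83 − 54.3 = 28.7.
Deadweight loss = ½ × 3587.5 × 28.7 = €51480.625.

€51480.625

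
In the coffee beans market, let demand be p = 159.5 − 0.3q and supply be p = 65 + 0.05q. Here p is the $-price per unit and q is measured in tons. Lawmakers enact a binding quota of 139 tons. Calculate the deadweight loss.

Competitive equilibrium: 159.5 − 0.3q = 65 + 0.05q → q* = 270, p* = 78.5.
At q = 139: demand price = 159.5 − 0.3·139 = 117.8; supply price = 65 + 0.05·139 = 71.95.
Δq = 270 − 139 = 131; wedge = 117.8 − 71.95 = 45.85.
Deadweight loss = ½ × 131 × 45.85 = $3003.175.

$3003.175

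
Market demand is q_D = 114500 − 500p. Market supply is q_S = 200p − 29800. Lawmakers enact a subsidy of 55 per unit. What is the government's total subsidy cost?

1060714.29

In inverse form: demand p = 229 − 0.002q, supply p = 149 + 0.005q.
Competitive equilibrium: 229 − 0.002q = 149 + 0.005q → q* = 11428.5714, p* = 206.1429.
The subsidy lowers effective supply by 55: p = 94 + 0.005q.
New quantity: 229 − 0.002q = 94 + 0.005q → q' = 19285.7143.
Total subsidy cost = 55 × 19285.7143 = 1060714.29.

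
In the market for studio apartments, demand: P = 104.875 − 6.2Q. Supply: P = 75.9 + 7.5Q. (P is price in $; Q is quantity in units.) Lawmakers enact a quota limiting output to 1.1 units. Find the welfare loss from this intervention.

Competitive equilibrium: 104.875 − 6.2Q = 75.9 + 7.5Q → Q* = 2.115, P* = 91.7622.
At Q = 1.1: demand price = 104.875 − 6.2·1.1 = 98.055; supply price = 75.9 + 7.5·1.1 = 84.15.
ΔQ = 2.115 − 1.1 = 1.015; wedge = 98.055 − 84.15 = 13.905.
The triangle = ½ × 1.015 × 13.905 = $7.06.

$7.06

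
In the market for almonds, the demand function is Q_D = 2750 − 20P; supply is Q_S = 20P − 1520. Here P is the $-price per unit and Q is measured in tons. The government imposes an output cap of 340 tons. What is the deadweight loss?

$3781.25

In inverse form: demand P = 137.5 − 0.05Q, supply P = 76 + 0.05Q.
Competitive equilibrium: 137.5 − 0.05Q = 76 + 0.05Q → Q* = 615, P* = 106.75.
At Q = 340: demand price = 137.5 − 0.05·340 = 120.5; supply price = 76 + 0.05·340 = 93.
ΔQ = 615 − 340 = 275; wedge = 120.5 − 93 = 27.5.
Deadweight loss = ½ × 275 × 27.5 = $3781.25.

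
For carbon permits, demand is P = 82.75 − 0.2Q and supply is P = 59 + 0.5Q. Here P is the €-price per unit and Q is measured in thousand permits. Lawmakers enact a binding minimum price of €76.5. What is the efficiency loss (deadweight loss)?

Competitive equilibrium: 82.75 − 0.2Q = 59 + 0.5Q → Q* = 33.9286, P* = 75.9643.
At the floor P = 76.5, quantity demanded = (82.75 − 76.5)/0.2 = 31.25.
Sellers' marginal cost at Q' = 31.25: 59 + 0.5·31.25 = 74.625.
ΔQ = 33.9286 − 31.25 = 2.6786; wedge = 76.5 − 74.625 = 1.875.
The triangle = ½ × 2.6786 × 1.875 = €2.51 thousand.

€2.51 thousand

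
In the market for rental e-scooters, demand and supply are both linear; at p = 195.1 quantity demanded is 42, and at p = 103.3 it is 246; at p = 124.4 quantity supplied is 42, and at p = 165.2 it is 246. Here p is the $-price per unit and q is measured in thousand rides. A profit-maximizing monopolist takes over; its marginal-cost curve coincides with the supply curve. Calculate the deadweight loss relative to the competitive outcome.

Demand slope = (103.3 − 195.1)/(246 − 42) = −0.45, so p = 214 − 0.45q.
Supply slope = (165.2 − 124.4)/(246 − 42) = 0.2, so p = 116 + 0.2q.
Competitive equilibrium: 214 − 0.45q = 116 + 0.2q → q* = 150.7692, p* = 146.1538.
Marginal revenue: MR = 214 − 0.9q. Set MR = MC: 214 − 0.9q = 116 + 0.2q → q_m = 89.0909.
Price p_m = 214 − 0.45·89.0909 = 173.9091; MC(q_m) = 116 + 0.2·89.0909 = 133.8182.
Competitive q* = 150.7692, so Δq = 61.6783; wedge = 173.9091 − 133.8182 = 40.0909.
The triangle = ½ × 61.6783 × 40.0909 = $1236.37 thousand.

$1236.37 thousand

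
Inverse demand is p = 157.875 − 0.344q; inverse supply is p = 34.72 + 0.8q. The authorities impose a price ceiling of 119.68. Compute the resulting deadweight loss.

1.21

Competitive equilibrium: 157.875 − 0.344q = 34.72 + 0.8q → q* = 107.653, p* = 120.8424.
At the ceiling p = 119.68, quantity supplied = (119.68 − 34.72)/0.8 = 106.2.
Willingness to pay at q' = 106.2: 157.875 − 0.344·106.2 = 121.3422.
Δq = 107.653 − 106.2 = 1.453; wedge = 121.3422 − 119.68 = 1.6622.
The triangle = ½ × 1.453 × 1.6622 = 1.21.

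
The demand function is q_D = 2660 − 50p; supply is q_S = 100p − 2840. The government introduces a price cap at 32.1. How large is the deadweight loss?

In inverse form: demand p = 53.2 − 0.02q, supply p = 28.4 + 0.01q.
Competitive equilibrium: 53.2 − 0.02q = 28.4 + 0.01q → q* = 826.6667, p* = 36.6667.
At the ceiling p = 32.1, quantity supplied = (32.1 − 28.4)/0.01 = 370.
Willingness to pay at q' = 370: 53.2 − 0.02·370 = 45.8.
Δq = 826.6667 − 370 = 456.6667; wedge = 45.8 − 32.1 = 13.7.
DWL = ½ × 456.6667 × 13.7 = 3128.17.

3128.17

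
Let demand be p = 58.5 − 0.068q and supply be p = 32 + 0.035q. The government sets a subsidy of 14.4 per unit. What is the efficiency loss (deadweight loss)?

Competitive equilibrium: 58.5 − 0.068q = 32 + 0.035q → q* = 257.2816, p* = 41.0049.
The subsidy lowers effective supply by 14.4: p = 17.6 + 0.035q.
New quantity: 58.5 − 0.068q = 17.6 + 0.035q → q' = 397.0874.
Overproduction Δq = 397.0874 − 257.2816 = 139.8058; wedge = subsidy = 14.4.
Deadweight loss = ½ × 139.8058 × 14.4 = 1006.60.

1006.60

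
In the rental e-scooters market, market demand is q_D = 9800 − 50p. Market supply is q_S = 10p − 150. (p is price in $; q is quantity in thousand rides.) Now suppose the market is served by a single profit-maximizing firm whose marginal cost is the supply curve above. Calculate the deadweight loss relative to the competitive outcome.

$2785.80 thousand

In inverse form: demand p = 196 − 0.02q, supply p = 15 + 0.1q.
Competitive equilibrium: 196 − 0.02q = 15 + 0.1q → q* = 1508.33333, p* = 165.83333.
Marginal revenue: MR = 196 − 0.04q. Set MR = MC: 196 − 0.04q = 15 + 0.1q → q_m = 1292.85714.
Price p_m = 196 − 0.02·1292.85714 = 170.14286; MC(q_m) = 15 + 0.1·1292.85714 = 144.28571.
Competitive q* = 1508.33333, so Δq = 215.47619; wedge = 170.14286 − 144.28571 = 25.85715.
Welfare loss = ½ × 215.47619 × 25.85715 = $2785.80 thousand.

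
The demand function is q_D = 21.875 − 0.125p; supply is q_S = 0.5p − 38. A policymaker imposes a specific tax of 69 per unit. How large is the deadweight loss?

238.05

In inverse form: demand p = 175 − 8q, supply p = 76 + 2q.
Competitive equilibrium: 175 − 8q = 76 + 2q → q* = 9.9, p* = 95.8.
With the tax, the buyer price exceeds the seller price by 69: (175 − 8q) − (76 + 2q) = 69 → q' = 3.
Δq = 9.9 − 3 = 6.9; the wedge equals the tax, 69.
The triangle = ½ × 6.9 × 69 = 238.05.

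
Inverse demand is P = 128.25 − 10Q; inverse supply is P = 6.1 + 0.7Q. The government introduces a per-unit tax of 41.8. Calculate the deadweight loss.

81.65

Competitive equilibrium: 128.25 − 10Q = 6.1 + 0.7Q → Q* = 11.4159, P* = 14.0911.
With the tax, the buyer price exceeds the seller price by 41.8: (128.25 − 10Q) − (6.1 + 0.7Q) = 41.8 → Q' = 7.5093.
ΔQ = 11.4159 − 7.5093 = 3.9066; the wedge equals the tax, 41.8.
Welfare loss = ½ × 3.9066 × 41.8 = 81.65.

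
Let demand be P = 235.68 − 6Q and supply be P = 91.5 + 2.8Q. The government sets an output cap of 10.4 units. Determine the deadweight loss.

157.56

Competitive equilibrium: 235.68 − 6Q = 91.5 + 2.8Q → Q* = 16.3841, P* = 137.3755.
At Q = 10.4: demand price = 235.68 − 6·10.4 = 173.28; supply price = 91.5 + 2.8·10.4 = 120.62.
ΔQ = 16.3841 − 10.4 = 5.9841; wedge = 173.28 − 120.62 = 52.66.
Deadweight loss = ½ × 5.9841 × 52.66 = 157.56.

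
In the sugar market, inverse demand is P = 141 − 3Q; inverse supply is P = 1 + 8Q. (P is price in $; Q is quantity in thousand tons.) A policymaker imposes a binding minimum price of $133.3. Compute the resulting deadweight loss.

$567.81 thousand

Competitive equilibrium: 141 − 3Q = 1 + 8Q → Q* = 12.7273, P* = 102.8182.
At the floor P = 133.3, quantity demanded = (141 − 133.3)/3 = 2.5667.
Sellers' marginal cost at Q' = 2.5667: 1 + 8·2.5667 = 21.5336.
ΔQ = 12.7273 − 2.5667 = 10.1606; wedge = 133.3 − 21.5336 = 111.7664.
Deadweight loss = ½ × 10.1606 × 111.7664 = $567.81 thousand.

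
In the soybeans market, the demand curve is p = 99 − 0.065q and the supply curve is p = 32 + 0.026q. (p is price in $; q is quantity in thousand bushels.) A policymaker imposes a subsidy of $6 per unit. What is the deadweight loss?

$197.80 thousand

Competitive equilibrium: 99 − 0.065q = 32 + 0.026q → q* = 736.2637, p* = 51.1429.
The subsidy lowers effective supply by 6: p = 26 + 0.026q.
New quantity: 99 − 0.065q = 26 + 0.026q → q' = 802.1978.
Overproduction Δq = 802.1978 − 736.2637 = 65.9341; wedge = subsidy = 6.
Deadweight loss = ½ × 65.9341 × 6 = $197.80 thousand.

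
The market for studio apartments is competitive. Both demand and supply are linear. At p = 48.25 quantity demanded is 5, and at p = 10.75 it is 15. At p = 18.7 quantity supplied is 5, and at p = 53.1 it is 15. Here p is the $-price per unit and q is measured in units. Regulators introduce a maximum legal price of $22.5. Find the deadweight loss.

$32.47

Demand slope = (10.75 − 48.25)/(15 − 5) = −3.75, so p = 67 − 3.75q.
Supply slope = (53.1 − 18.7)/(15 − 5) = 3.44, so p = 1.5 + 3.44q.
Competitive equilibrium: 67 − 3.75q = 1.5 + 3.44q → q* = 9.1099, p* = 32.838.
At the ceiling p = 22.5, quantity supplied = (22.5 − 1.5)/3.44 = 6.1047.
Willingness to pay at q' = 6.1047: 67 − 3.75·6.1047 = 44.1074.
Δq = 9.1099 − 6.1047 = 3.0052; wedge = 44.1074 − 22.5 = 21.6074.
Deadweight loss = ½ × 3.0052 × 21.6074 = $32.47.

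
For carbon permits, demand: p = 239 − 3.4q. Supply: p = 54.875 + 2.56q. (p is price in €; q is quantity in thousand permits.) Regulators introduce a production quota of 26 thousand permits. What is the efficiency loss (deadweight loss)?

Competitive equilibrium: 239 − 3.4q = 54.875 + 2.56q → q* = 30.8935, p* = 133.9622.
At q = 26: demand price = 239 − 3.4·26 = 150.6; supply price = 54.875 + 2.56·26 = 121.435.
Δq = 30.8935 − 26 = 4.8935; wedge = 150.6 − 121.435 = 29.165.
The triangle = ½ × 4.8935 × 29.165 = €71.36 thousand.

€71.36 thousand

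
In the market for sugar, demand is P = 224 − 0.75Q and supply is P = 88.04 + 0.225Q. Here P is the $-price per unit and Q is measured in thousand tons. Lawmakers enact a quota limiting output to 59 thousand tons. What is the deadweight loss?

$3154.90 thousand

Competitive equilibrium: 224 − 0.75Q = 88.04 + 0.225Q → Q* = 139.4462, P* = 119.4154.
At Q = 59: demand price = 224 − 0.75·59 = 179.75; supply price = 88.04 + 0.225·59 = 101.315.
ΔQ = 139.4462 − 59 = 80.4462; wedge = 179.75 − 101.315 = 78.435.
Deadweight loss = ½ × 80.4462 × 78.435 = $3154.90 thousand.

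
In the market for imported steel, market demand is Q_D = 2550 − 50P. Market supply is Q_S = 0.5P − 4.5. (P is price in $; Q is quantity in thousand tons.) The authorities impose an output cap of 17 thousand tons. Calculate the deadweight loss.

$14.52 thousand

In inverse form: demand P = 51 − 0.02Q, supply P = 9 + 2Q.
Competitive equilibrium: 51 − 0.02Q = 9 + 2Q → Q* = 20.7921, P* = 50.5842.
At Q = 17: demand price = 51 − 0.02·17 = 50.66; supply price = 9 + 2·17 = 43.
ΔQ = 20.7921 − 17 = 3.7921; wedge = 50.66 − 43 = 7.66.
Deadweight loss = ½ × 3.7921 × 7.66 = $14.52 thousand.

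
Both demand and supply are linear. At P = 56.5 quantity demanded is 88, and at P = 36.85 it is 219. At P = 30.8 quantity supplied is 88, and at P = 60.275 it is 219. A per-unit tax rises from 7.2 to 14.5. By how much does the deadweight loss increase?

211.21

Demand slope = (36.85 − 56.5)/(219 − 88) = −0.15, so P = 69.7 − 0.15Q.
Supply slope = (60.275 − 30.8)/(219 − 88) = 0.225, so P = 11 + 0.225Q.
Competitive equilibrium: 69.7 − 0.15Q = 11 + 0.225Q → Q* = 156.5333, P* = 46.22.
For a per-unit tax t: ΔQ = t/0.375, so DWL = ½·t·(t/0.375) = t²/0.75.
At t = 7.2: DWL = 69.12. At t = 14.5: DWL = 280.333.
Increase = 280.333 − 69.12 = 211.21.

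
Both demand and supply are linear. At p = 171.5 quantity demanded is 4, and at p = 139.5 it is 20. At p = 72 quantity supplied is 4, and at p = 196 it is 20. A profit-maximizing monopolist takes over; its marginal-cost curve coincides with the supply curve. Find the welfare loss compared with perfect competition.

Demand slope = (139.5 − 171.5)/(20 − 4) = −2, so p = 179.5 − 2q.
Supply slope = (196 − 72)/(20 − 4) = 7.75, so p = 41 + 7.75q.
Competitive equilibrium: 179.5 − 2q = 41 + 7.75q → q* = 14.2051, p* = 151.0897.
Marginal revenue: MR = 179.5 − 4q. Set MR = MC: 179.5 − 4q = 41 + 7.75q → q_m = 11.7872.
Price p_m = 179.5 − 2·11.7872 = 155.9256; MC(q_m) = 41 + 7.75·11.7872 = 132.3508.
Competitive q* = 14.2051, so Δq = 2.4179; wedge = 155.9256 − 132.3508 = 23.5748.
Welfare loss = ½ × 2.4179 × 23.5748 = 28.50.

28.50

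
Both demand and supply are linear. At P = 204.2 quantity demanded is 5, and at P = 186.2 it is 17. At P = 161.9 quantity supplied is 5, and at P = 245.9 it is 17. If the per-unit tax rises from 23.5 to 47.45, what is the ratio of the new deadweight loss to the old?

4.077

Demand slope = (186.2 − 204.2)/(17 − 5) = −1.5, so P = 211.7 − 1.5Q.
Supply slope = (245.9 − 161.9)/(17 − 5) = 7, so P = 126.9 + 7Q.
Competitive equilibrium: 211.7 − 1.5Q = 126.9 + 7Q → Q* = 9.9765, P* = 196.7353.
For a per-unit tax t: ΔQ = t/8.5, so DWL = ½·t·(t/8.5) = t²/17.
At t = 23.5: DWL = 32.485. At t = 47.45: DWL = 132.441.
Ratio = (47.45/23.5)² = 4.077.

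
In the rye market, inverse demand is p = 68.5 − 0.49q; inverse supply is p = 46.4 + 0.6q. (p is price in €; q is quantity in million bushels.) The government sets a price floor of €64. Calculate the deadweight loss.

€67.05 million

Competitive equilibrium: 68.5 − 0.49q = 46.4 + 0.6q → q* = 20.2752, p* = 58.5651.
At the floor p = 64, quantity demanded = (68.5 − 64)/0.49 = 9.1837.
Sellers' marginal cost at q' = 9.1837: 46.4 + 0.6·9.1837 = 51.9102.
Δq = 20.2752 − 9.1837 = 11.0915; wedge = 64 − 51.9102 = 12.0898.
Welfare loss = ½ × 11.0915 × 12.0898 = €67.05 million.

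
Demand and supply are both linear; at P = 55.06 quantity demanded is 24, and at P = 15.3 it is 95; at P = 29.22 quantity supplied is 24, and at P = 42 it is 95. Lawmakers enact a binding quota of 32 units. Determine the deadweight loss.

268.11

Demand slope = (15.3 − 55.06)/(95 − 24) = −0.56, so P = 68.5 − 0.56Q.
Supply slope = (42 − 29.22)/(95 − 24) = 0.18, so P = 24.9 + 0.18Q.
Competitive equilibrium: 68.5 − 0.56Q = 24.9 + 0.18Q → Q* = 58.9189, P* = 35.5054.
At Q = 32: demand price = 68.5 − 0.56·32 = 50.58; supply price = 24.9 + 0.18·32 = 30.66.
ΔQ = 58.9189 − 32 = 26.9189; wedge = 50.58 − 30.66 = 19.92.
The triangle = ½ × 26.9189 × 19.92 = 268.11.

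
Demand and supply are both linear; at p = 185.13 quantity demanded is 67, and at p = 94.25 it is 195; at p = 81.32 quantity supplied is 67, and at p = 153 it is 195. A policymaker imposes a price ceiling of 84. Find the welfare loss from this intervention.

Demand slope = (94.25 − 185.13)/(195 − 67) = −0.71, so p = 232.7 − 0.71q.
Supply slope = (153 − 81.32)/(195 − 67) = 0.56, so p = 43.8 + 0.56q.
Competitive equilibrium: 232.7 − 0.71q = 43.8 + 0.56q → q* = 148.74016, p* = 127.09449.
At the ceiling p = 84, quantity supplied = (84 − 43.8)/0.56 = 71.78571.
Willingness to pay at q' = 71.78571: 232.7 − 0.71·71.78571 = 181.73215.
Δq = 148.74016 − 71.78571 = 76.95445; wedge = 181.73215 − 84 = 97.73215.
DWL = ½ × 76.95445 × 97.73215 = 3760.46.

3760.46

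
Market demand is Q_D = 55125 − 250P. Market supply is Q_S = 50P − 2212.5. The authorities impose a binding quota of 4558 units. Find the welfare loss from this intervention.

93124.84

In inverse form: demand P = 220.5 − 0.004Q, supply P = 44.25 + 0.02Q.
Competitive equilibrium: 220.5 − 0.004Q = 44.25 + 0.02Q → Q* = 7343.75, P* = 191.125.
At Q = 4558: demand price = 220.5 − 0.004·4558 = 202.268; supply price = 44.25 + 0.02·4558 = 135.41.
ΔQ = 7343.75 − 4558 = 2785.75; wedge = 202.268 − 135.41 = 66.858.
The triangle = ½ × 2785.75 × 66.858 = 93124.84.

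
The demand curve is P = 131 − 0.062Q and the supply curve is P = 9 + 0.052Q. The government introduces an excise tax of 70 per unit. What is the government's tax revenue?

31929.82

Competitive equilibrium: 131 − 0.062Q = 9 + 0.052Q → Q* = 1070.17544, P* = 64.64912.
With the tax, the buyer price exceeds the seller price by 70: (131 − 0.062Q) − (9 + 0.052Q) = 70 → Q' = 456.14035.
Tax revenue = 70 × 456.14035 = 31929.82.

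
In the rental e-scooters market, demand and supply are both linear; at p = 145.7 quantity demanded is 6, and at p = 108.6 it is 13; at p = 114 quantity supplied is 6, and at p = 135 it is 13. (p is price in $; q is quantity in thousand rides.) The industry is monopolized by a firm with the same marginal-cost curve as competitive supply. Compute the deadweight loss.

$60.77 thousand

Demand slope = (108.6 − 145.7)/(13 − 6) = −5.3, so p = 177.5 − 5.3q.
Supply slope = (135 − 114)/(13 − 6) = 3, so p = 96 + 3q.
Competitive equilibrium: 177.5 − 5.3q = 96 + 3q → q* = 9.8193, p* = 125.4578.
Marginal revenue: MR = 177.5 − 10.6q. Set MR = MC: 177.5 − 10.6q = 96 + 3q → q_m = 5.9926.
Price p_m = 177.5 − 5.3·5.9926 = 145.7392; MC(q_m) = 96 + 3·5.9926 = 113.9778.
Competitive q* = 9.8193, so Δq = 3.8267; wedge = 145.7392 − 113.9778 = 31.7614.
DWL = ½ × 3.8267 × 31.7614 = $60.77 thousand.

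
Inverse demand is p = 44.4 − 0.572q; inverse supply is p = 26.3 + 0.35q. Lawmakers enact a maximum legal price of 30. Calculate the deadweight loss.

37.84

Competitive equilibrium: 44.4 − 0.572q = 26.3 + 0.35q → q* = 19.6312, p* = 33.1709.
At the ceiling p = 30, quantity supplied = (30 − 26.3)/0.35 = 10.5714.
Willingness to pay at q' = 10.5714: 44.4 − 0.572·10.5714 = 38.3532.
Δq = 19.6312 − 10.5714 = 9.0598; wedge = 38.3532 − 30 = 8.3532.
DWL = ½ × 9.0598 × 8.3532 = 37.84.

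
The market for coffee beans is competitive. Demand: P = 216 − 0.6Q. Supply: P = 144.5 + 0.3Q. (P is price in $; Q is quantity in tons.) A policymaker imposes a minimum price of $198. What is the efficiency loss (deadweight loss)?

$1100.14

Competitive equilibrium: 216 − 0.6Q = 144.5 + 0.3Q → Q* = 79.4444, P* = 168.3333.
At the floor P = 198, quantity demanded = (216 − 198)/0.6 = 30.
Sellers' marginal cost at Q' = 30: 144.5 + 0.3·30 = 153.5.
ΔQ = 79.4444 − 30 = 49.4444; wedge = 198 − 153.5 = 44.5.
The triangle = ½ × 49.4444 × 44.5 = $1100.14.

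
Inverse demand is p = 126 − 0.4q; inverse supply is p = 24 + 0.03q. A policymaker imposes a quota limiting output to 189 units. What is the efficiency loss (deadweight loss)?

Competitive equilibrium: 126 − 0.4q = 24 + 0.03q → q* = 237.2093, p* = 31.1163.
At q = 189: demand price = 126 − 0.4·189 = 50.4; supply price = 24 + 0.03·189 = 29.67.
Δq = 237.2093 − 189 = 48.2093; wedge = 50.4 − 29.67 = 20.73.
DWL = ½ × 48.2093 × 20.73 = 499.69.

499.69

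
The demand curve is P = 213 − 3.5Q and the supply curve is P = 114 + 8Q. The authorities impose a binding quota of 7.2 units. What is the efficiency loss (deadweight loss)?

11.41

Competitive equilibrium: 213 − 3.5Q = 114 + 8Q → Q* = 8.6087, P* = 182.8696.
At Q = 7.2: demand price = 213 − 3.5·7.2 = 187.8; supply price = 114 + 8·7.2 = 171.6.
ΔQ = 8.6087 − 7.2 = 1.4087; wedge = 187.8 − 171.6 = 16.2.
The triangle = ½ × 1.4087 × 16.2 = 11.41.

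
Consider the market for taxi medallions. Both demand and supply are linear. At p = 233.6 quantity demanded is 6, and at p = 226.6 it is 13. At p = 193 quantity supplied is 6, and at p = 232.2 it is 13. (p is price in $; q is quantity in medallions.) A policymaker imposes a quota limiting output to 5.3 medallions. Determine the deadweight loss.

$154.91

Demand slope = (226.6 − 233.6)/(13 − 6) = −1, so p = 239.6 − q.
Supply slope = (232.2 − 193)/(13 − 6) = 5.6, so p = 159.4 + 5.6q.
Competitive equilibrium: 239.6 − q = 159.4 + 5.6q → q* = 12.1515, p* = 227.4485.
At q = 5.3: demand price = 239.6 − 1·5.3 = 234.3; supply price = 159.4 + 5.6·5.3 = 189.08.
Δq = 12.1515 − 5.3 = 6.8515; wedge = 234.3 − 189.08 = 45.22.
Deadweight loss = ½ × 6.8515 × 45.22 = $154.91.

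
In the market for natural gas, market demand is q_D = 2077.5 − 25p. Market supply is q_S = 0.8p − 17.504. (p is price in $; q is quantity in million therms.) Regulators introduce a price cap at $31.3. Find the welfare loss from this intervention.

$1027.95 million

In inverse form: demand p = 83.1 − 0.04q, supply p = 21.88 + 1.25q.
Competitive equilibrium: 83.1 − 0.04q = 21.88 + 1.25q → q* = 47.4574, p* = 81.2017.
At the ceiling p = 31.3, quantity supplied = (31.3 − 21.88)/1.25 = 7.536.
Willingness to pay at q' = 7.536: 83.1 − 0.04·7.536 = 82.7986.
Δq = 47.4574 − 7.536 = 39.9214; wedge = 82.7986 − 31.3 = 51.4986.
DWL = ½ × 39.9214 × 51.4986 = $1027.95 million.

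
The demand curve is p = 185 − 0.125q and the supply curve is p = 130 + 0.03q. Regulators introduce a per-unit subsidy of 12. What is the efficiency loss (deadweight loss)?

464.52

Competitive equilibrium: 185 − 0.125q = 130 + 0.03q → q* = 354.8387, p* = 140.6452.
The subsidy lowers effective supply by 12: p = 118 + 0.03q.
New quantity: 185 − 0.125q = 118 + 0.03q → q' = 432.2581.
Overproduction Δq = 432.2581 − 354.8387 = 77.4194; wedge = subsidy = 12.
Deadweight loss = ½ × 77.4194 × 12 = 464.52.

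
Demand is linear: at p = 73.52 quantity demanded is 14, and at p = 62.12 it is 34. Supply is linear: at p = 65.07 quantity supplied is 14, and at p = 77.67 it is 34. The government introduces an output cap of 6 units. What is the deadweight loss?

Demand slope = (62.12 − 73.52)/(34 − 14) = −0.57, so p = 81.5 − 0.57q.
Supply slope = (77.67 − 65.07)/(34 − 14) = 0.63, so p = 56.25 + 0.63q.
Competitive equilibrium: 81.5 − 0.57q = 56.25 + 0.63q → q* = 21.0417, p* = 69.5063.
At q = 6: demand price = 81.5 − 0.57·6 = 78.08; supply price = 56.25 + 0.63·6 = 60.03.
Δq = 21.0417 − 6 = 15.0417; wedge = 78.08 − 60.03 = 18.05.
The triangle = ½ × 15.0417 × 18.05 = 135.75.

135.75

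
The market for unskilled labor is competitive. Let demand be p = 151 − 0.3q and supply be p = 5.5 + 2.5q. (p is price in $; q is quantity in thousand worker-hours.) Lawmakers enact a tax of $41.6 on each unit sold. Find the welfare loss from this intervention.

Competitive equilibrium: 151 − 0.3q = 5.5 + 2.5q → q* = 51.9643, p* = 135.4107.
With the tax, the buyer price exceeds the seller price by 41.6: (151 − 0.3q) − (5.5 + 2.5q) = 41.6 → q' = 37.1071.
Δq = 51.9643 − 37.1071 = 14.8572; the wedge equals the tax, 41.6.
The triangle = ½ × 14.8572 × 41.6 = $309.03 thousand.

$309.03 thousand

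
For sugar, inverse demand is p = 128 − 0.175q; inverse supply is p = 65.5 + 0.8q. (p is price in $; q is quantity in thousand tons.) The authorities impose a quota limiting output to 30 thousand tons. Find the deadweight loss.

Competitive equilibrium: 128 − 0.175q = 65.5 + 0.8q → q* = 64.1026, p* = 116.7821.
At q = 30: demand price = 128 − 0.175·30 = 122.75; supply price = 65.5 + 0.8·30 = 89.5.
Δq = 64.1026 − 30 = 34.1026; wedge = 122.75 − 89.5 = 33.25.
Welfare loss = ½ × 34.1026 × 33.25 = $566.96 thousand.

$566.96 thousand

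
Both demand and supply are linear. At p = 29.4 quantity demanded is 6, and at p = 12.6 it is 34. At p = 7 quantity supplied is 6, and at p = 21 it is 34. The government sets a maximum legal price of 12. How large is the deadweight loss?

Demand slope = (12.6 − 29.4)/(34 − 6) = −0.6, so p = 33 − 0.6q.
Supply slope = (21 − 7)/(34 − 6) = 0.5, so p = 4 + 0.5q.
Competitive equilibrium: 33 − 0.6q = 4 + 0.5q → q* = 26.3636, p* = 17.1818.
At the ceiling p = 12, quantity supplied = (12 − 4)/0.5 = 16.
Willingness to pay at q' = 16: 33 − 0.6·16 = 23.4.
Δq = 26.3636 − 16 = 10.3636; wedge = 23.4 − 12 = 11.4.
The triangle = ½ × 10.3636 × 11.4 = 59.07.

59.07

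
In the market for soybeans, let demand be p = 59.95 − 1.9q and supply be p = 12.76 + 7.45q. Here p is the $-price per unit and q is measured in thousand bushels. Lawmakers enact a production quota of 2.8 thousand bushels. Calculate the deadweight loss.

$23.61 thousand

Competitive equilibrium: 59.95 − 1.9q = 12.76 + 7.45q → q* = 5.0471, p* = 50.3606.
At q = 2.8: demand price = 59.95 − 1.9·2.8 = 54.63; supply price = 12.76 + 7.45·2.8 = 33.62.
Δq = 5.0471 − 2.8 = 2.2471; wedge = 54.63 − 33.62 = 21.01.
Welfare loss = ½ × 2.2471 × 21.01 = $23.61 thousand.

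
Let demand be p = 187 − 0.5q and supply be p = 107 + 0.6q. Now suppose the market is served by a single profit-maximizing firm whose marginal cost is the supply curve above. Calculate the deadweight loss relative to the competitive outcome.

284.09

Competitive equilibrium: 187 − 0.5q = 107 + 0.6q → q* = 72.7273, p* = 150.6364.
Marginal revenue: MR = 187 − q. Set MR = MC: 187 − q = 107 + 0.6q → q_m = 50.
Price p_m = 187 − 0.5·50 = 162; MC(q_m) = 107 + 0.6·50 = 137.
Competitive q* = 72.7273, so Δq = 22.7273; wedge = 162 − 137 = 25.
The triangle = ½ × 22.7273 × 25 = 284.09.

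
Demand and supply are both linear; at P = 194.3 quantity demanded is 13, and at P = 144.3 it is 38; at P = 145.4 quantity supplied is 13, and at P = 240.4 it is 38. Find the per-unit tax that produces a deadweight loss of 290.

58

Demand slope = (144.3 − 194.3)/(38 − 13) = −2, so P = 220.3 − 2Q.
Supply slope = (240.4 − 145.4)/(38 − 13) = 3.8, so P = 96 + 3.8Q.
Competitive equilibrium: 220.3 − 2Q = 96 + 3.8Q → Q* = 21.431, P* = 177.4379.
A tax t gives ΔQ = t/5.8 and wedge t, so DWL = t²/11.6.
t²/11.6 = 290 → t² = 3364 → t = 58.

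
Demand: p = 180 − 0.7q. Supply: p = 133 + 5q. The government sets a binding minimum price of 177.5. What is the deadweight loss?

Competitive equilibrium: 180 − 0.7q = 133 + 5q → q* = 8.2456, p* = 174.2281.
At the floor p = 177.5, quantity demanded = (180 − 177.5)/0.7 = 3.5714.
Sellers' marginal cost at q' = 3.5714: 133 + 5·3.5714 = 150.857.
Δq = 8.2456 − 3.5714 = 4.6742; wedge = 177.5 − 150.857 = 26.643.
The triangle = ½ × 4.6742 × 26.643 = 62.27.

62.27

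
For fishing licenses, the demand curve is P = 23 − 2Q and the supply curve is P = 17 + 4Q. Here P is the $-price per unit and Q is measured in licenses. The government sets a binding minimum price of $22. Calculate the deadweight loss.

$0.75

Competitive equilibrium: 23 − 2Q = 17 + 4Q → Q* = 1, P* = 21.
At the floor P = 22, quantity demanded = (23 − 22)/2 = 0.5.
Sellers' marginal cost at Q' = 0.5: 17 + 4·0.5 = 19.
ΔQ = 1 − 0.5 = 0.5; wedge = 22 − 19 = 3.
Welfare loss = ½ × 0.5 × 3 = $0.75.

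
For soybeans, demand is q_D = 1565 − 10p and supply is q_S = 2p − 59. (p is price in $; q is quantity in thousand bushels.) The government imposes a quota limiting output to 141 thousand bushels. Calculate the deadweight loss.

$1498.13 thousand

In inverse form: demand p = 156.5 − 0.1q, supply p = 29.5 + 0.5q.
Competitive equilibrium: 156.5 − 0.1q = 29.5 + 0.5q → q* = 211.6667, p* = 135.3333.
At q = 141: demand price = 156.5 − 0.1·141 = 142.4; supply price = 29.5 + 0.5·141 = 100.
Δq = 211.6667 − 141 = 70.6667; wedge = 142.4 − 100 = 42.4.
The triangle = ½ × 70.6667 × 42.4 = $1498.13 thousand.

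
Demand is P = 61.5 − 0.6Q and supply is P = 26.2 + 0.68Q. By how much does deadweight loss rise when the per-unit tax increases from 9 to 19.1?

110.86

Competitive equilibrium: 61.5 − 0.6Q = 26.2 + 0.68Q → Q* = 27.5781, P* = 44.9531.
For a per-unit tax t: ΔQ = t/1.28, so DWL = ½·t·(t/1.28) = t²/2.56.
At t = 9: DWL = 31.641. At t = 19.1: DWL = 142.504.
Increase = 142.504 − 31.641 = 110.86.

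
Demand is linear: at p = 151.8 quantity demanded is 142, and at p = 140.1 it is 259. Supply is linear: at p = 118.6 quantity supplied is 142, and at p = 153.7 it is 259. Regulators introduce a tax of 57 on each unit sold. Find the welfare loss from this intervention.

Demand slope = (140.1 − 151.8)/(259 − 142) = −0.1, so p = 166 − 0.1q.
Supply slope = (153.7 − 118.6)/(259 − 142) = 0.3, so p = 76 + 0.3q.
Competitive equilibrium: 166 − 0.1q = 76 + 0.3q → q* = 225, p* = 143.5.
With the tax, the buyer price exceeds the seller price by 57: (166 − 0.1q) − (76 + 0.3q) = 57 → q' = 82.5.
Δq = 225 − 82.5 = 142.5; the wedge equals the tax, 57.
The triangle = ½ × 142.5 × 57 = 4061.25.

4061.25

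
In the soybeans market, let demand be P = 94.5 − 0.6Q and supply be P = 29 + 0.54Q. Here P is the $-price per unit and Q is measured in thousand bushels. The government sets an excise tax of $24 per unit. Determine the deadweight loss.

$252.63 thousand

Competitive equilibrium: 94.5 − 0.6Q = 29 + 0.54Q → Q* = 57.4561, P* = 60.0263.
With the tax, the buyer price exceeds the seller price by 24: (94.5 − 0.6Q) − (29 + 0.54Q) = 24 → Q' = 36.4035.
ΔQ = 57.4561 − 36.4035 = 21.0526; the wedge equals the tax, 24.
Welfare loss = ½ × 21.0526 × 24 = $252.63 thousand.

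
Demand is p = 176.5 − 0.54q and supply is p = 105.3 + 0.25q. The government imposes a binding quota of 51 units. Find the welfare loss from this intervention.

Competitive equilibrium: 176.5 − 0.54q = 105.3 + 0.25q → q* = 90.1266, p* = 127.8316.
At q = 51: demand price = 176.5 − 0.54·51 = 148.96; supply price = 105.3 + 0.25·51 = 118.05.
Δq = 90.1266 − 51 = 39.1266; wedge = 148.96 − 118.05 = 30.91.
Welfare loss = ½ × 39.1266 × 30.91 = 604.70.

604.70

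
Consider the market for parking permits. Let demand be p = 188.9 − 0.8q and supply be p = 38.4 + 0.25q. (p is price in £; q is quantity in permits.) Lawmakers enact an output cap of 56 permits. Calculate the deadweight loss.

£4004.23

Competitive equilibrium: 188.9 − 0.8q = 38.4 + 0.25q → q* = 143.3333, p* = 74.2333.
At q = 56: demand price = 188.9 − 0.8·56 = 144.1; supply price = 38.4 + 0.25·56 = 52.4.
Δq = 143.3333 − 56 = 87.3333; wedge = 144.1 − 52.4 = 91.7.
DWL = ½ × 87.3333 × 91.7 = £4004.23.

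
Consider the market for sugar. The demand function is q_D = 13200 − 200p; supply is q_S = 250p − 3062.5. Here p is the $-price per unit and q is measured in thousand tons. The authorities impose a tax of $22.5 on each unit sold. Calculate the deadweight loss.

$28125 thousand

In inverse form: demand p = 66 − 0.005q, supply p = 12.25 + 0.004q.
Competitive equilibrium: 66 − 0.005q = 12.25 + 0.004q → q* = 5972.2222, p* = 36.1389.
With the tax, the buyer price exceeds the seller price by 22.5: (66 − 0.005q) − (12.25 + 0.004q) = 22.5 → q' = 3472.2222.
Δq = 5972.2222 − 3472.2222 = 2500; the wedge equals the tax, 22.5.
The triangle = ½ × 2500 × 22.5 = $28125 thousand.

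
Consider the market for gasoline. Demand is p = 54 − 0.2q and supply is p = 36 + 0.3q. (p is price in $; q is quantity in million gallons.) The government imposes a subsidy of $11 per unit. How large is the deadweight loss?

Competitive equilibrium: 54 − 0.2q = 36 + 0.3q → q* = 36, p* = 46.8.
The subsidy lowers effective supply by 11: p = 25 + 0.3q.
New quantity: 54 − 0.2q = 25 + 0.3q → q' = 58.
Overproduction Δq = 58 − 36 = 22; wedge = subsidy = 11.
Deadweight loss = ½ × 22 × 11 = $121 million.

$121 million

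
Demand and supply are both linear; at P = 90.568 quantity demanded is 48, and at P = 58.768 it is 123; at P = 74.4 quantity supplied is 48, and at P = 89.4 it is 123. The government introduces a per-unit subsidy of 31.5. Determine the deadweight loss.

795.07

Demand slope = (58.768 − 90.568)/(123 − 48) = −0.424, so P = 110.92 − 0.424Q.
Supply slope = (89.4 − 74.4)/(123 − 48) = 0.2, so P = 64.8 + 0.2Q.
Competitive equilibrium: 110.92 − 0.424Q = 64.8 + 0.2Q → Q* = 73.9103, P* = 79.5821.
The subsidy lowers effective supply by 31.5: P = 33.3 + 0.2Q.
New quantity: 110.92 − 0.424Q = 33.3 + 0.2Q → Q' = 124.391.
Overproduction ΔQ = 124.391 − 73.9103 = 50.4807; wedge = subsidy = 31.5.
Welfare loss = ½ × 50.4807 × 31.5 = 795.07.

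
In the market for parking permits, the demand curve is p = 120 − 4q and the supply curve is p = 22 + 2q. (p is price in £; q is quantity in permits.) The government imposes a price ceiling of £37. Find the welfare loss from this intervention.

Competitive equilibrium: 120 − 4q = 22 + 2q → q* = 16.3333, p* = 54.6667.
At the ceiling p = 37, quantity supplied = (37 − 22)/2 = 7.5.
Willingness to pay at q' = 7.5: 120 − 4·7.5 = 90.
Δq = 16.3333 − 7.5 = 8.8333; wedge = 90 − 37 = 53.
The triangle = ½ × 8.8333 × 53 = £234.08.

£234.08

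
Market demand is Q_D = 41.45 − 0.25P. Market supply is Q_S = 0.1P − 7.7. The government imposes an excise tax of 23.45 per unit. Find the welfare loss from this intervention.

In inverse form: demand P = 165.8 − 4Q, supply P = 77 + 10Q.
Competitive equilibrium: 165.8 − 4Q = 77 + 10Q → Q* = 6.3429, P* = 140.4286.
With the tax, the buyer price exceeds the seller price by 23.45: (165.8 − 4Q) − (77 + 10Q) = 23.45 → Q' = 4.6679.
ΔQ = 6.3429 − 4.6679 = 1.675; the wedge equals the tax, 23.45.
DWL = ½ × 1.675 × 23.45 = 19.64.

19.64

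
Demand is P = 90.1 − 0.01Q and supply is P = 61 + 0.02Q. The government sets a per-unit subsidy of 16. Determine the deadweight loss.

Competitive equilibrium: 90.1 − 0.01Q = 61 + 0.02Q → Q* = 970, P* = 80.4.
The subsidy lowers effective supply by 16: P = 45 + 0.02Q.
New quantity: 90.1 − 0.01Q = 45 + 0.02Q → Q' = 1503.3333.
Overproduction ΔQ = 1503.3333 − 970 = 533.3333; wedge = subsidy = 16.
DWL = ½ × 533.3333 × 16 = 4266.67.

4266.67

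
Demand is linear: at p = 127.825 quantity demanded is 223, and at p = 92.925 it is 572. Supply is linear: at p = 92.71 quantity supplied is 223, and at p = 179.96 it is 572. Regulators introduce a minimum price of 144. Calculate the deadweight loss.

12019.91

Demand slope = (92.925 − 127.825)/(572 − 223) = −0.1, so p = 150.125 − 0.1q.
Supply slope = (179.96 − 92.71)/(572 − 223) = 0.25, so p = 36.96 + 0.25q.
Competitive equilibrium: 150.125 − 0.1q = 36.96 + 0.25q → q* = 323.3286, p* = 117.7921.
At the floor p = 144, quantity demanded = (150.125 − 144)/0.1 = 61.25.
Sellers' marginal cost at q' = 61.25: 36.96 + 0.25·61.25 = 52.2725.
Δq = 323.3286 − 61.25 = 262.0786; wedge = 144 − 52.2725 = 91.7275.
Deadweight loss = ½ × 262.0786 × 91.7275 = 12019.91.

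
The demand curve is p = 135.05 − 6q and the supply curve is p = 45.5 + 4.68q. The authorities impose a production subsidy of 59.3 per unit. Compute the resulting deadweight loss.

Competitive equilibrium: 135.05 − 6q = 45.5 + 4.68q → q* = 8.3848, p* = 84.741.
The subsidy lowers effective supply by 59.3: p = 4.68q − 13.8.
New quantity: 135.05 − 6q = 4.68q − 13.8 → q' = 13.9373.
Overproduction Δq = 13.9373 − 8.3848 = 5.5525; wedge = subsidy = 59.3.
The triangle = ½ × 5.5525 × 59.3 = 164.63.

164.63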